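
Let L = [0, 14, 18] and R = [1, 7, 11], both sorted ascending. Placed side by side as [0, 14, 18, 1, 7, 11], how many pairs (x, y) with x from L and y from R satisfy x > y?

6 cross-inversions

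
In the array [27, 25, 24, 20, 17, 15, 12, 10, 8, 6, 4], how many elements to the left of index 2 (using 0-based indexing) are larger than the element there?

The element at index 2 is 24.
Elements before it: 27, 25
Those larger than 24: 27, 25

2 such elements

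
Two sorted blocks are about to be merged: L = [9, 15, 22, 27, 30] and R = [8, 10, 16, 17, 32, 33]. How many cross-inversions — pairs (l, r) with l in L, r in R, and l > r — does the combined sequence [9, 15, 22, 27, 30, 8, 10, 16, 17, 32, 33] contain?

15 split inversions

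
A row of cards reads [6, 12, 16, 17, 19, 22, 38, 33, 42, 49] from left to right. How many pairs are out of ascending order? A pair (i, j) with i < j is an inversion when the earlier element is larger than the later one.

Sweep left to right; for each value list the smaller values that follow it:
6 → none → 0
12 → none → 0
16 → none → 0
17 → none → 0
19 → none → 0
22 → none → 0
38 → 33 → 1
33 → none → 0
42 → none → 0
49 → none → 0
Sum: 0 + 0 + 0 + 0 + 0 + 0 + 1 + 0 + 0 + 0 = 1

Inversions: 1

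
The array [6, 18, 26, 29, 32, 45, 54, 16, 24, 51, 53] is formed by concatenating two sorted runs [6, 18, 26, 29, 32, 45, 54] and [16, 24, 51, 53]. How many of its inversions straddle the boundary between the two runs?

13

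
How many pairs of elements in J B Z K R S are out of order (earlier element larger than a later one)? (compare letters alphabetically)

There are 4 out-of-order pairs.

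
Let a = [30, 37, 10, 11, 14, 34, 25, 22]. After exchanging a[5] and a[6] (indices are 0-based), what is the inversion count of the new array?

Positions 5 and 6 hold 34 and 25; after swapping, the array is [30, 37, 10, 11, 14, 25, 34, 22].
Element-by-element contributions:
30 → 10, 11, 14, 25, 22 → 5
37 → 10, 11, 14, 25, 34, 22 → 6
10 → none → 0
11 → none → 0
14 → none → 0
25 → 22 → 1
34 → 22 → 1
22 → none → 0
Sum: 5 + 6 + 0 + 0 + 0 + 1 + 1 + 0 = 13

13 inversions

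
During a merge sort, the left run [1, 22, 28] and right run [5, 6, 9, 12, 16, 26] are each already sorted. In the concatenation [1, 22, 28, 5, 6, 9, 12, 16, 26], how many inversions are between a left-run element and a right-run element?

11

Take each right-half value and tally the left-half values above it:
r = 5: 22, 28 → 2
r = 6: 22, 28 → 2
r = 9: 22, 28 → 2
r = 12: 22, 28 → 2
r = 16: 22, 28 → 2
r = 26: 28 → 1
Cross-inversions: 2 + 2 + 2 + 2 + 2 + 1 = 11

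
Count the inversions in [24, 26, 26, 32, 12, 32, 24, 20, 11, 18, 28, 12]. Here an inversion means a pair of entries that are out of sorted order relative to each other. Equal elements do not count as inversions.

There are 40 out-of-order pairs.

Sweep left to right; for each value list the smaller values that follow it:
24 → 12, 20, 11, 18, 12 → 5
26 → 12, 24, 20, 11, 18, 12 → 6
26 → 12, 24, 20, 11, 18, 12 → 6
32 → 12, 24, 20, 11, 18, 28, 12 → 7
12 → 11 → 1
32 → 24, 20, 11, 18, 28, 12 → 6
24 → 20, 11, 18, 12 → 4
20 → 11, 18, 12 → 3
11 → none → 0
18 → 12 → 1
28 → 12 → 1
12 → none → 0
Sum: 5 + 6 + 6 + 7 + 1 + 6 + 4 + 3 + 0 + 1 + 1 + 0 = 40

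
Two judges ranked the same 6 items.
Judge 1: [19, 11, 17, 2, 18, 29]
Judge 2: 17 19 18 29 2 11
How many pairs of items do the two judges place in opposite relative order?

7

Assign each item its position (1..6) in the first ordering, then rewrite the second ordering as that position sequence:
positions: 19→1, 11→2, 17→3, 2→4, 18→5, 29→6
second ordering as positions: [3, 1, 5, 6, 4, 2]
Discordant pairs = inversions in this position sequence.
3: 1, 2 → 2
1: 0
5: 4, 2 → 2
6: 4, 2 → 2
4: 2 → 1
2: 0
Total: 2 + 0 + 2 + 2 + 1 + 0 = 7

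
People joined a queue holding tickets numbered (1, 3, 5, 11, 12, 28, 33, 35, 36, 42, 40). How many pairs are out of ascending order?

1 inversion

Sweep left to right; for each value list the smaller values that follow it:
1 → none → 0
3 → none → 0
5 → none → 0
11 → none → 0
12 → none → 0
28 → none → 0
33 → none → 0
35 → none → 0
36 → none → 0
42 → 40 → 1
40 → none → 0
Sum: 0 + 0 + 0 + 0 + 0 + 0 + 0 + 0 + 0 + 1 + 0 = 1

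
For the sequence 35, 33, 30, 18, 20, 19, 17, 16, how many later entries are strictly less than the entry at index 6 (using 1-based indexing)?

The element at index 6 is 19.
Elements after it: 17, 16
Those smaller than 19: 17, 16

2 such elements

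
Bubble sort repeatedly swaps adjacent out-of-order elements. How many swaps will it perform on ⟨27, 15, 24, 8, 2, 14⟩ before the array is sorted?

12

The minimum number of adjacent swaps to sort an array equals its inversion count, since every such swap removes exactly one inversion.
Count inversions — for each element, later elements that are smaller:
27: 15, 24, 8, 2, 14 → 5
15: 8, 2, 14 → 3
24: 8, 2, 14 → 3
8: 2 → 1
2: none → 0
14: none → 0
Total inversions: 5 + 3 + 3 + 1 + 0 + 0 = 12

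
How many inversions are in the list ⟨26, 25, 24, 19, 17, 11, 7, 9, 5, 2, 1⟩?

For each element, count later entries that are smaller:
26 → 25, 24, 19, 17, 11, 7, 9, 5, 2, 1 → 10
25 → 24, 19, 17, 11, 7, 9, 5, 2, 1 → 9
24 → 19, 17, 11, 7, 9, 5, 2, 1 → 8
19 → 17, 11, 7, 9, 5, 2, 1 → 7
17 → 11, 7, 9, 5, 2, 1 → 6
11 → 7, 9, 5, 2, 1 → 5
7 → 5, 2, 1 → 3
9 → 5, 2, 1 → 3
5 → 2, 1 → 2
2 → 1 → 1
1 → none → 0
Sum: 10 + 9 + 8 + 7 + 6 + 5 + 3 + 3 + 2 + 1 + 0 = 54

54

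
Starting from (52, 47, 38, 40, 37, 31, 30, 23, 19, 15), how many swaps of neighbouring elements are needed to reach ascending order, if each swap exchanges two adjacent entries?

44 adjacent swaps

Each adjacent swap fixes exactly one inversion, so the minimum swap count equals the number of inversions.
Count inversions — for each element, later elements that are smaller:
52: 47, 38, 40, 37, 31, 30, 23, 19, 15 → 9
47: 38, 40, 37, 31, 30, 23, 19, 15 → 8
38: 37, 31, 30, 23, 19, 15 → 6
40: 37, 31, 30, 23, 19, 15 → 6
37: 31, 30, 23, 19, 15 → 5
31: 30, 23, 19, 15 → 4
30: 23, 19, 15 → 3
23: 19, 15 → 2
19: 15 → 1
15: none → 0
Total inversions: 9 + 8 + 6 + 6 + 5 + 4 + 3 + 2 + 1 + 0 = 44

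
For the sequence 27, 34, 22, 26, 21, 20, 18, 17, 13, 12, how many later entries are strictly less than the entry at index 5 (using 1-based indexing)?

5

The element at index 5 is 21.
Elements after it: 20, 18, 17, 13, 12
Those smaller than 21: 20, 18, 17, 13, 12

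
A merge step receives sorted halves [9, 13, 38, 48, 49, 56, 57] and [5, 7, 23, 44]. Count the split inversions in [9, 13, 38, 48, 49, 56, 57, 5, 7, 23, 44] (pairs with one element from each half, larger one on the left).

23 split inversions

For each element r of the right run, count left-run elements greater than r:
r = 5: 9, 13, 38, 48, 49, 56, 57 → 7
r = 7: 9, 13, 38, 48, 49, 56, 57 → 7
r = 23: 38, 48, 49, 56, 57 → 5
r = 44: 48, 49, 56, 57 → 4
Cross-inversions: 7 + 7 + 5 + 4 = 23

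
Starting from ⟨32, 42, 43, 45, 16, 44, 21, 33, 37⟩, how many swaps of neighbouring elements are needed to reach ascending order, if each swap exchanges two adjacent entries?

18 adjacent swaps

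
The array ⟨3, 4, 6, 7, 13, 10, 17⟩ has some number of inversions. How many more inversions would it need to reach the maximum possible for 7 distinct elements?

Maximum inversions for 7 distinct elements is C(7, 2) = 7·6/2 = 21.
Current inversions — for each element, count later smaller elements:
3: 0
4: 0
6: 0
7: 0
13: 1
10: 0
17: 0
Current total: 0 + 0 + 0 + 0 + 1 + 0 + 0 = 1
Shortfall: 21 − 1 = 20

20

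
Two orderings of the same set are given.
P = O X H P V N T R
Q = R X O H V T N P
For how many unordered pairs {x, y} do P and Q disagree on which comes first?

Assign each item its position (1..8) in the first ordering, then rewrite the second ordering as that position sequence:
positions: O→1, X→2, H→3, P→4, V→5, N→6, T→7, R→8
second ordering as positions: [8, 2, 1, 3, 5, 7, 6, 4]
Discordant pairs = inversions in this position sequence.
8: 2, 1, 3, 5, 7, 6, 4 → 7
2: 1 → 1
1: 0
3: 0
5: 4 → 1
7: 6, 4 → 2
6: 4 → 1
4: 0
Total: 7 + 1 + 0 + 0 + 1 + 2 + 1 + 0 = 12

There are 12 disagreeing pairs.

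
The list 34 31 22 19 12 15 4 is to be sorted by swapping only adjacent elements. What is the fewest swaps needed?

The minimum number of adjacent swaps to sort an array equals its inversion count, since every such swap removes exactly one inversion.
Count inversions — for each element, later elements that are smaller:
34: 31, 22, 19, 12, 15, 4 → 6
31: 22, 19, 12, 15, 4 → 5
22: 19, 12, 15, 4 → 4
19: 12, 15, 4 → 3
12: 4 → 1
15: 4 → 1
4: none → 0
Total inversions: 6 + 5 + 4 + 3 + 1 + 1 + 0 = 20

20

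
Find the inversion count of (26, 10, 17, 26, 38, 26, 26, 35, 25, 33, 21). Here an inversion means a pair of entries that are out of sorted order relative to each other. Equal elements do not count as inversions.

Out-of-order pairs: 21

For each element, count later entries that are smaller:
26 → 10, 17, 25, 21 → 4
10 → none → 0
17 → none → 0
26 → 25, 21 → 2
38 → 26, 26, 35, 25, 33, 21 → 6
26 → 25, 21 → 2
26 → 25, 21 → 2
35 → 25, 33, 21 → 3
25 → 21 → 1
33 → 21 → 1
21 → none → 0
Sum: 4 + 0 + 0 + 2 + 6 + 2 + 2 + 3 + 1 + 1 + 0 = 21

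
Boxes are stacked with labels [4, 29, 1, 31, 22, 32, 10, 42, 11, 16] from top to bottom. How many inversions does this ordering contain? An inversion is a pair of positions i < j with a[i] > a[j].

Sweep left to right; for each value list the smaller values that follow it:
4: 1
29: 5
1: 0
31: 4
22: 3
32: 3
10: 0
42: 2
11: 0
16: 0
Sum: 1 + 5 + 0 + 4 + 3 + 3 + 0 + 2 + 0 + 0 = 18

18 out-of-order pairs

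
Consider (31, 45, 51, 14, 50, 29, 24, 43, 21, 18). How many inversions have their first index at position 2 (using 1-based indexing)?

The element at index 2 is 45.
Elements after it: 51, 14, 50, 29, 24, 43, 21, 18
Those smaller than 45: 14, 29, 24, 43, 21, 18

6 such elements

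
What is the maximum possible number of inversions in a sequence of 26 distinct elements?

The maximum occurs when the array is in strictly decreasing order: every one of the C(26, 2) pairs is inverted.
C(26, 2) = 26·25/2 = 325

325 inversions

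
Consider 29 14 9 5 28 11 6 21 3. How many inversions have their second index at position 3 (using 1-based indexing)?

The element at index 3 is 9.
Elements before it: 29, 14
Those larger than 9: 29, 14

2 such elements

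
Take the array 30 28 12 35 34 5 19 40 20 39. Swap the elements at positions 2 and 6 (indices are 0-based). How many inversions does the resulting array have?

Positions 2 and 6 hold 12 and 19; after swapping, the array is [30, 28, 19, 35, 34, 5, 12, 40, 20, 39].
Sweep left to right; for each value list the smaller values that follow it:
30: 5
28: 4
19: 2
35: 4
34: 3
5: 0
12: 0
40: 2
20: 0
39: 0
Sum: 5 + 4 + 2 + 4 + 3 + 0 + 0 + 2 + 0 + 0 = 20

20 inversions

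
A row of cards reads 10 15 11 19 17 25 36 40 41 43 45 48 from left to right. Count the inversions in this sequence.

For each element, count later entries that are smaller:
10 → none → 0
15 → 11 → 1
11 → none → 0
19 → 17 → 1
17 → none → 0
25 → none → 0
36 → none → 0
40 → none → 0
41 → none → 0
43 → none → 0
45 → none → 0
48 → none → 0
Sum: 0 + 1 + 0 + 1 + 0 + 0 + 0 + 0 + 0 + 0 + 0 + 0 = 2

2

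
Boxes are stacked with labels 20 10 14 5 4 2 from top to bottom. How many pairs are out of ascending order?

Inversions: 14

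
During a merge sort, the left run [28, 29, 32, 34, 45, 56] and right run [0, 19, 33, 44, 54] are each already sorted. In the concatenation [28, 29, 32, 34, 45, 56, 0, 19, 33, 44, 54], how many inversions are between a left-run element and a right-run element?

For each element r of the right run, count left-run elements greater than r:
r = 0: 28, 29, 32, 34, 45, 56 → 6
r = 19: 28, 29, 32, 34, 45, 56 → 6
r = 33: 34, 45, 56 → 3
r = 44: 45, 56 → 2
r = 54: 56 → 1
Cross-inversions: 6 + 6 + 3 + 2 + 1 = 18

Split inversions: 18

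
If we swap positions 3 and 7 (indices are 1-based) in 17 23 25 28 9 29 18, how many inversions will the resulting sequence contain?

7

Positions 3 and 7 hold 25 and 18; after swapping, the array is [17, 23, 18, 28, 9, 29, 25].
Element-by-element contributions:
17: 1
23: 2
18: 1
28: 2
9: 0
29: 1
25: 0
Sum: 1 + 2 + 1 + 2 + 0 + 1 + 0 = 7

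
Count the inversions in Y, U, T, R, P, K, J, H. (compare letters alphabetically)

Count, for each position, how many later elements it exceeds:
Y: 7
U: 6
T: 5
R: 4
P: 3
K: 2
J: 1
H: 0
Sum: 7 + 6 + 5 + 4 + 3 + 2 + 1 + 0 = 28

28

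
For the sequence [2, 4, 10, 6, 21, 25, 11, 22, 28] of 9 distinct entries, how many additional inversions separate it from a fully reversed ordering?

32

Maximum inversions for 9 distinct elements is C(9, 2) = 9·8/2 = 36.
Current inversions — for each element, count later smaller elements:
2: 0
4: 0
10: 1
6: 0
21: 1
25: 2
11: 0
22: 0
28: 0
Current total: 0 + 0 + 1 + 0 + 1 + 2 + 0 + 0 + 0 = 4
Shortfall: 36 − 4 = 32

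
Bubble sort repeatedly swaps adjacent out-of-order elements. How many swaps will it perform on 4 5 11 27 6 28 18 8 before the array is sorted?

The minimum number of adjacent swaps to sort an array equals its inversion count, since every such swap removes exactly one inversion.
Count inversions — for each element, later elements that are smaller:
4: none → 0
5: none → 0
11: 6, 8 → 2
27: 6, 18, 8 → 3
6: none → 0
28: 18, 8 → 2
18: 8 → 1
8: none → 0
Total inversions: 0 + 0 + 2 + 3 + 0 + 2 + 1 + 0 = 8

8 adjacent swaps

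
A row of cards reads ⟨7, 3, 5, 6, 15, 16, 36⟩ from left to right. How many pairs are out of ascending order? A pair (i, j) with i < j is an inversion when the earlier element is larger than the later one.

There are 3 out-of-order pairs.

Inversion pairs (indices are 1-based):
(1,2): 7 > 3
(1,3): 7 > 5
(1,4): 7 > 6
That's 3 pairs.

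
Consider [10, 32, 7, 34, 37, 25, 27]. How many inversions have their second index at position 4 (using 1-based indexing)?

0

The element at index 4 is 34.
Elements before it: 10, 32, 7
None of them are larger than 34.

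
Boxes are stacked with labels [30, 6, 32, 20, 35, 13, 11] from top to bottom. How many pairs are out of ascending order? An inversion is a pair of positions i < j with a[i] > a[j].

12

Element-by-element contributions:
30 → 6, 20, 13, 11 → 4
6 → none → 0
32 → 20, 13, 11 → 3
20 → 13, 11 → 2
35 → 13, 11 → 2
13 → 11 → 1
11 → none → 0
Sum: 4 + 0 + 3 + 2 + 2 + 1 + 0 = 12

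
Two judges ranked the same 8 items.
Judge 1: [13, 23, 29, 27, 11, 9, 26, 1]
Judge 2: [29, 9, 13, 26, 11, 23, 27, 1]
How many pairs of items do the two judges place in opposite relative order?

11 discordant pairs

Assign each item its position (1..8) in the first ordering, then rewrite the second ordering as that position sequence:
positions: 13→1, 23→2, 29→3, 27→4, 11→5, 9→6, 26→7, 1→8
second ordering as positions: [3, 6, 1, 7, 5, 2, 4, 8]
Discordant pairs = inversions in this position sequence.
3: 1, 2 → 2
6: 1, 5, 2, 4 → 4
1: 0
7: 5, 2, 4 → 3
5: 2, 4 → 2
2: 0
4: 0
8: 0
Total: 2 + 4 + 0 + 3 + 2 + 0 + 0 + 0 = 11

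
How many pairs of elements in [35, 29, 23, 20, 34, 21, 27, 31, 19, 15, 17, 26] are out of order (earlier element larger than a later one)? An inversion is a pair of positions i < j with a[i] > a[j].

47 inversions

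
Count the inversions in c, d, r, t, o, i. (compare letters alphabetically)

Listing every pair i<j with a[i]>a[j] (using 0-based positions):
(2,4): r > o
(2,5): r > i
(3,4): t > o
(3,5): t > i
(4,5): o > i
That's 5 pairs.

There are 5 out-of-order pairs.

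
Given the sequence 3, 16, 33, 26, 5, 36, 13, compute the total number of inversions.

Listing every pair i<j with a[i]>a[j] (using 0-based positions):
(1,4): 16 > 5
(1,6): 16 > 13
(2,3): 33 > 26
(2,4): 33 > 5
(2,6): 33 > 13
(3,4): 26 > 5
(3,6): 26 > 13
(5,6): 36 > 13
That's 8 pairs.

8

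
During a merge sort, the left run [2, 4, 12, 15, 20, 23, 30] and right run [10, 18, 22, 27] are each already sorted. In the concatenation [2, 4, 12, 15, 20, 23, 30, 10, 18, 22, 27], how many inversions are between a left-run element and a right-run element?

For each element r of the right run, count left-run elements greater than r:
r = 10: 12, 15, 20, 23, 30 → 5
r = 18: 20, 23, 30 → 3
r = 22: 23, 30 → 2
r = 27: 30 → 1
Cross-inversions: 5 + 3 + 2 + 1 = 11

There are 11 split inversions.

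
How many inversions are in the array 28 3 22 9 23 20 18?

12 inversions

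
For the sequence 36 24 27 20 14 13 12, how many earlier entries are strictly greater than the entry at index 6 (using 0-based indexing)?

The element at index 6 is 12.
Elements before it: 36, 24, 27, 20, 14, 13
Those larger than 12: 36, 24, 27, 20, 14, 13

6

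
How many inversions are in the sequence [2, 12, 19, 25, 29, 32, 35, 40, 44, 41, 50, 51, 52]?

1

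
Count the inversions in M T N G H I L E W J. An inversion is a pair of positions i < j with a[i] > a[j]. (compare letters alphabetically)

25 inversions

Sweep left to right; for each value list the smaller values that follow it:
M → G, H, I, L, E, J → 6
T → N, G, H, I, L, E, J → 7
N → G, H, I, L, E, J → 6
G → E → 1
H → E → 1
I → E → 1
L → E, J → 2
E → none → 0
W → J → 1
J → none → 0
Sum: 6 + 7 + 6 + 1 + 1 + 1 + 2 + 0 + 1 + 0 = 25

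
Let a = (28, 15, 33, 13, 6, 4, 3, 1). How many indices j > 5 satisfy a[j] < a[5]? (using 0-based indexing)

2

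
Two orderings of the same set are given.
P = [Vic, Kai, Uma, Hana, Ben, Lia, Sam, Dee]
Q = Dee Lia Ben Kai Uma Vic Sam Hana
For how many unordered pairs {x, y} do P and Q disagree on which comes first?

Assign each item its position (1..8) in the first ordering, then rewrite the second ordering as that position sequence:
positions: Vic→1, Kai→2, Uma→3, Hana→4, Ben→5, Lia→6, Sam→7, Dee→8
second ordering as positions: [8, 6, 5, 2, 3, 1, 7, 4]
Discordant pairs = inversions in this position sequence.
8: 6, 5, 2, 3, 1, 7, 4 → 7
6: 5, 2, 3, 1, 4 → 5
5: 2, 3, 1, 4 → 4
2: 1 → 1
3: 1 → 1
1: 0
7: 4 → 1
4: 0
Total: 7 + 5 + 4 + 1 + 1 + 0 + 1 + 0 = 19

19 disagreeing pairs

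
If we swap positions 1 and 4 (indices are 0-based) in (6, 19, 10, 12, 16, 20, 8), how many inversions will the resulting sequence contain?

Positions 1 and 4 hold 19 and 16; after swapping, the array is [6, 16, 10, 12, 19, 20, 8].
Count, for each position, how many later elements it exceeds:
6: 0
16: 3
10: 1
12: 1
19: 1
20: 1
8: 0
Sum: 0 + 3 + 1 + 1 + 1 + 1 + 0 = 7

7 inversions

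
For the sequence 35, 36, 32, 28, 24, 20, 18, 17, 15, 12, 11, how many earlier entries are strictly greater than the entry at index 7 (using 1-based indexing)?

The element at index 7 is 18.
Elements before it: 35, 36, 32, 28, 24, 20
Those larger than 18: 35, 36, 32, 28, 24, 20

6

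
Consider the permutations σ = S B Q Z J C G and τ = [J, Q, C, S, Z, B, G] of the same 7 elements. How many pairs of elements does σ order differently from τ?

10

Assign each item its position (1..7) in the first ordering, then rewrite the second ordering as that position sequence:
positions: S→1, B→2, Q→3, Z→4, J→5, C→6, G→7
second ordering as positions: [5, 3, 6, 1, 4, 2, 7]
Discordant pairs = inversions in this position sequence.
5: 3, 1, 4, 2 → 4
3: 1, 2 → 2
6: 1, 4, 2 → 3
1: 0
4: 2 → 1
2: 0
7: 0
Total: 4 + 2 + 3 + 0 + 1 + 0 + 0 = 10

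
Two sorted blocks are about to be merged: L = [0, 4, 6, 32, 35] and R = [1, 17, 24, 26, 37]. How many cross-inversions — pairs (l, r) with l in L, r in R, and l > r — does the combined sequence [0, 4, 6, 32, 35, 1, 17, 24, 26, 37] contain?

There are 10 cross-inversions.

Count, for every r in R, how many entries of L exceed r:
r = 1: 4, 6, 32, 35 → 4
r = 17: 32, 35 → 2
r = 24: 32, 35 → 2
r = 26: 32, 35 → 2
r = 37: none → 0
Cross-inversions: 4 + 2 + 2 + 2 + 0 = 10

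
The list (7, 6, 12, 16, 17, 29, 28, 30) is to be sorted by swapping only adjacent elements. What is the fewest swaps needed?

2

The minimum number of adjacent swaps to sort an array equals its inversion count, since every such swap removes exactly one inversion.
Count inversions — for each element, later elements that are smaller:
7: 6 → 1
6: none → 0
12: none → 0
16: none → 0
17: none → 0
29: 28 → 1
28: none → 0
30: none → 0
Total inversions: 1 + 0 + 0 + 0 + 0 + 1 + 0 + 0 = 2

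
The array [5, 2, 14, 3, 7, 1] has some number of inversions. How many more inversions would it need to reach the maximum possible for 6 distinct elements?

6

Maximum inversions for 6 distinct elements is C(6, 2) = 6·5/2 = 15.
Current inversions — for each element, count later smaller elements:
5: 3
2: 1
14: 3
3: 1
7: 1
1: 0
Current total: 3 + 1 + 3 + 1 + 1 + 0 = 9
Shortfall: 15 − 9 = 6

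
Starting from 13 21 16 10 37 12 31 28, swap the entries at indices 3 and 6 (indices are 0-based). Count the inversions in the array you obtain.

14 inversions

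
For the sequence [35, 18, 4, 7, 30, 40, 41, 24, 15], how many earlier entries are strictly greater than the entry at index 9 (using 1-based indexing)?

The element at index 9 is 15.
Elements before it: 35, 18, 4, 7, 30, 40, 41, 24
Those larger than 15: 35, 18, 30, 40, 41, 24

6 such elements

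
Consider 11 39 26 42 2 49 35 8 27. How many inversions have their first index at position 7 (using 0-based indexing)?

0 such elements

The element at index 7 is 8.
Elements after it: 27
None of them are smaller than 8.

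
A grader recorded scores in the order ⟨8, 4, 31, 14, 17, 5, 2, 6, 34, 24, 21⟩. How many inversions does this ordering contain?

22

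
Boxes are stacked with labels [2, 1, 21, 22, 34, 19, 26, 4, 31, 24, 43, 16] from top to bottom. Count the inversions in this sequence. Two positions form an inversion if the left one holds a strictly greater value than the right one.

Inversions: 22

Sweep left to right; for each value list the smaller values that follow it:
2 → 1 → 1
1 → none → 0
21 → 19, 4, 16 → 3
22 → 19, 4, 16 → 3
34 → 19, 26, 4, 31, 24, 16 → 6
19 → 4, 16 → 2
26 → 4, 24, 16 → 3
4 → none → 0
31 → 24, 16 → 2
24 → 16 → 1
43 → 16 → 1
16 → none → 0
Sum: 1 + 0 + 3 + 3 + 6 + 2 + 3 + 0 + 2 + 1 + 1 + 0 = 22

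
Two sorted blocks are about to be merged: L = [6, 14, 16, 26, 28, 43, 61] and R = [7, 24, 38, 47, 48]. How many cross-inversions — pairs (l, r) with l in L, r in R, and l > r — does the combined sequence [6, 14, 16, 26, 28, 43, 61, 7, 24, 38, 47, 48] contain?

Take each right-half value and tally the left-half values above it:
r = 7: 14, 16, 26, 28, 43, 61 → 6
r = 24: 26, 28, 43, 61 → 4
r = 38: 43, 61 → 2
r = 47: 61 → 1
r = 48: 61 → 1
Cross-inversions: 6 + 4 + 2 + 1 + 1 = 14

Cross-inversions: 14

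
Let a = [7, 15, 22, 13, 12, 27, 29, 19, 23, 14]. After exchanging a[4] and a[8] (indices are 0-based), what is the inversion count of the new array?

Positions 4 and 8 hold 12 and 23; after swapping, the array is [7, 15, 22, 13, 23, 27, 29, 19, 12, 14].
Element-by-element contributions:
7: 0
15: 3
22: 4
13: 1
23: 3
27: 3
29: 3
19: 2
12: 0
14: 0
Sum: 0 + 3 + 4 + 1 + 3 + 3 + 3 + 2 + 0 + 0 = 19

There are 19 inversions.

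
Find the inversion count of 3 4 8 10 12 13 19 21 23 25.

Inversions: 0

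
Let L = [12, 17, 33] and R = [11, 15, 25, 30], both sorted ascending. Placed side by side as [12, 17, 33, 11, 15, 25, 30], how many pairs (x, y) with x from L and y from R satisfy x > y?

Cross-inversions: 7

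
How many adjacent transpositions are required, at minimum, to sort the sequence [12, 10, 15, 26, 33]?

The minimum number of adjacent swaps to sort an array equals its inversion count, since every such swap removes exactly one inversion.
Count inversions — for each element, later elements that are smaller:
12: 10 → 1
10: none → 0
15: none → 0
26: none → 0
33: none → 0
Total inversions: 1 + 0 + 0 + 0 + 0 = 1

1 swap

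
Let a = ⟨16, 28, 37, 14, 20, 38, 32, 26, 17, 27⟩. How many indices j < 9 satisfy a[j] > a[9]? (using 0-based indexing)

4

The element at index 9 is 27.
Elements before it: 16, 28, 37, 14, 20, 38, 32, 26, 17
Those larger than 27: 28, 37, 38, 32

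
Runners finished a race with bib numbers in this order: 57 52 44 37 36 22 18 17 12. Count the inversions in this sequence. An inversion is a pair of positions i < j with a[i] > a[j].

36 out-of-order pairs

Element-by-element contributions:
57 → 52, 44, 37, 36, 22, 18, 17, 12 → 8
52 → 44, 37, 36, 22, 18, 17, 12 → 7
44 → 37, 36, 22, 18, 17, 12 → 6
37 → 36, 22, 18, 17, 12 → 5
36 → 22, 18, 17, 12 → 4
22 → 18, 17, 12 → 3
18 → 17, 12 → 2
17 → 12 → 1
12 → none → 0
Sum: 8 + 7 + 6 + 5 + 4 + 3 + 2 + 1 + 0 = 36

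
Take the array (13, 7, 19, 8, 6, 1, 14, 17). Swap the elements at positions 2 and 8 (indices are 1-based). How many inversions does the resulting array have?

Positions 2 and 8 hold 7 and 17; after swapping, the array is [13, 17, 19, 8, 6, 1, 14, 7].
Element-by-element contributions:
13 → 8, 6, 1, 7 → 4
17 → 8, 6, 1, 14, 7 → 5
19 → 8, 6, 1, 14, 7 → 5
8 → 6, 1, 7 → 3
6 → 1 → 1
1 → none → 0
14 → 7 → 1
7 → none → 0
Sum: 4 + 5 + 5 + 3 + 1 + 0 + 1 + 0 = 19

19 inversions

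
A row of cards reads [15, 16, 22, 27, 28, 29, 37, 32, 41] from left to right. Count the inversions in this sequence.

There is 1 inversion.

Sweep left to right; for each value list the smaller values that follow it:
15: 0
16: 0
22: 0
27: 0
28: 0
29: 0
37: 1
32: 0
41: 0
Sum: 0 + 0 + 0 + 0 + 0 + 0 + 1 + 0 + 0 = 1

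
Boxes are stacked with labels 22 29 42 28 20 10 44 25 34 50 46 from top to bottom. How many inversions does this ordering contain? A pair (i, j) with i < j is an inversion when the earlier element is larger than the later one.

18 out-of-order pairs

Count, for each position, how many later elements it exceeds:
22 → 20, 10 → 2
29 → 28, 20, 10, 25 → 4
42 → 28, 20, 10, 25, 34 → 5
28 → 20, 10, 25 → 3
20 → 10 → 1
10 → none → 0
44 → 25, 34 → 2
25 → none → 0
34 → none → 0
50 → 46 → 1
46 → none → 0
Sum: 2 + 4 + 5 + 3 + 1 + 0 + 2 + 0 + 0 + 1 + 0 = 18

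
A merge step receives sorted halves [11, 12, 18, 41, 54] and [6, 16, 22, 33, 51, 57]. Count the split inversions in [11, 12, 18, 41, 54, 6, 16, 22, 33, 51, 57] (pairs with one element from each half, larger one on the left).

For each element r of the right run, count left-run elements greater than r:
r = 6: 11, 12, 18, 41, 54 → 5
r = 16: 18, 41, 54 → 3
r = 22: 41, 54 → 2
r = 33: 41, 54 → 2
r = 51: 54 → 1
r = 57: none → 0
Cross-inversions: 5 + 3 + 2 + 2 + 1 + 0 = 13

13 cross-inversions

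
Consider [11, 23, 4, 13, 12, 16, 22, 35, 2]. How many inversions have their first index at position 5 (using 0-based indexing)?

1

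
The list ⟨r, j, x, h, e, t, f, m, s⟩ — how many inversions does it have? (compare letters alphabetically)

Element-by-element contributions:
r → j, h, e, f, m → 5
j → h, e, f → 3
x → h, e, t, f, m, s → 6
h → e, f → 2
e → none → 0
t → f, m, s → 3
f → none → 0
m → none → 0
s → none → 0
Sum: 5 + 3 + 6 + 2 + 0 + 3 + 0 + 0 + 0 = 19

19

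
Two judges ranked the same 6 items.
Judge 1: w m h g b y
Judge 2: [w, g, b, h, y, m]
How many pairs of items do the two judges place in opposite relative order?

Assign each item its position (1..6) in the first ordering, then rewrite the second ordering as that position sequence:
positions: w→1, m→2, h→3, g→4, b→5, y→6
second ordering as positions: [1, 4, 5, 3, 6, 2]
Discordant pairs = inversions in this position sequence.
1: 0
4: 3, 2 → 2
5: 3, 2 → 2
3: 2 → 1
6: 2 → 1
2: 0
Total: 0 + 2 + 2 + 1 + 1 + 0 = 6

6 discordant pairs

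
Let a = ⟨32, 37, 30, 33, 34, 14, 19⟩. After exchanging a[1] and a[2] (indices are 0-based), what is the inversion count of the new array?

13 inversions

Positions 1 and 2 hold 37 and 30; after swapping, the array is [32, 30, 37, 33, 34, 14, 19].
For each element, count later entries that are smaller:
32: 3
30: 2
37: 4
33: 2
34: 2
14: 0
19: 0
Sum: 3 + 2 + 4 + 2 + 2 + 0 + 0 = 13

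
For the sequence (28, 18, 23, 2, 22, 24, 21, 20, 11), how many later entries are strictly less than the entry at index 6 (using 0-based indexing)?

2

The element at index 6 is 21.
Elements after it: 20, 11
Those smaller than 21: 20, 11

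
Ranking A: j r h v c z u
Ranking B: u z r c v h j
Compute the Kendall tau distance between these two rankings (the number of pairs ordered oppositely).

18

Assign each item its position (1..7) in the first ordering, then rewrite the second ordering as that position sequence:
positions: j→1, r→2, h→3, v→4, c→5, z→6, u→7
second ordering as positions: [7, 6, 2, 5, 4, 3, 1]
Discordant pairs = inversions in this position sequence.
7: 6, 2, 5, 4, 3, 1 → 6
6: 2, 5, 4, 3, 1 → 5
2: 1 → 1
5: 4, 3, 1 → 3
4: 3, 1 → 2
3: 1 → 1
1: 0
Total: 6 + 5 + 1 + 3 + 2 + 1 + 0 = 18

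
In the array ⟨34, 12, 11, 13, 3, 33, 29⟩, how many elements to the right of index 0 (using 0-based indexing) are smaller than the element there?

6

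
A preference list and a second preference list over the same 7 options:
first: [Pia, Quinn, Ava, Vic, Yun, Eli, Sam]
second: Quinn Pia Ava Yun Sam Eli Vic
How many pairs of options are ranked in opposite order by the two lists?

Assign each item its position (1..7) in the first ordering, then rewrite the second ordering as that position sequence:
positions: Pia→1, Quinn→2, Ava→3, Vic→4, Yun→5, Eli→6, Sam→7
second ordering as positions: [2, 1, 3, 5, 7, 6, 4]
Discordant pairs = inversions in this position sequence.
2: 1 → 1
1: 0
3: 0
5: 4 → 1
7: 6, 4 → 2
6: 4 → 1
4: 0
Total: 1 + 0 + 0 + 1 + 2 + 1 + 0 = 5

There are 5 pairs.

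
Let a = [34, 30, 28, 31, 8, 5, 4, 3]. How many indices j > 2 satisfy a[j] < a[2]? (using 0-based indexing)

The element at index 2 is 28.
Elements after it: 31, 8, 5, 4, 3
Those smaller than 28: 8, 5, 4, 3

4 such elements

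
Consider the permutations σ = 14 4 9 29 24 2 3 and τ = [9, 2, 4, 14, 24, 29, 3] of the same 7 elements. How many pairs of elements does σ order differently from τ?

8

Assign each item its position (1..7) in the first ordering, then rewrite the second ordering as that position sequence:
positions: 14→1, 4→2, 9→3, 29→4, 24→5, 2→6, 3→7
second ordering as positions: [3, 6, 2, 1, 5, 4, 7]
Discordant pairs = inversions in this position sequence.
3: 2, 1 → 2
6: 2, 1, 5, 4 → 4
2: 1 → 1
1: 0
5: 4 → 1
4: 0
7: 0
Total: 2 + 4 + 1 + 0 + 1 + 0 + 0 = 8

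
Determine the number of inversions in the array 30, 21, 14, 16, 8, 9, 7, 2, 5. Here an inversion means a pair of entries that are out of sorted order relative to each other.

For each element, count later entries that are smaller:
30 → 21, 14, 16, 8, 9, 7, 2, 5 → 8
21 → 14, 16, 8, 9, 7, 2, 5 → 7
14 → 8, 9, 7, 2, 5 → 5
16 → 8, 9, 7, 2, 5 → 5
8 → 7, 2, 5 → 3
9 → 7, 2, 5 → 3
7 → 2, 5 → 2
2 → none → 0
5 → none → 0
Sum: 8 + 7 + 5 + 5 + 3 + 3 + 2 + 0 + 0 = 33

33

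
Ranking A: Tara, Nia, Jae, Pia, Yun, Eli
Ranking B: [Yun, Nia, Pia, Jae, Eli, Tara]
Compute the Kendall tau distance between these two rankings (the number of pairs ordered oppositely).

Assign each item its position (1..6) in the first ordering, then rewrite the second ordering as that position sequence:
positions: Tara→1, Nia→2, Jae→3, Pia→4, Yun→5, Eli→6
second ordering as positions: [5, 2, 4, 3, 6, 1]
Discordant pairs = inversions in this position sequence.
5: 2, 4, 3, 1 → 4
2: 1 → 1
4: 3, 1 → 2
3: 1 → 1
6: 1 → 1
1: 0
Total: 4 + 1 + 2 + 1 + 1 + 0 = 9

There are 9 discordant pairs.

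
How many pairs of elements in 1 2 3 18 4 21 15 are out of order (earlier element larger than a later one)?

3

For each element, count later entries that are smaller:
1: 0
2: 0
3: 0
18: 2
4: 0
21: 1
15: 0
Sum: 0 + 0 + 0 + 2 + 0 + 1 + 0 = 3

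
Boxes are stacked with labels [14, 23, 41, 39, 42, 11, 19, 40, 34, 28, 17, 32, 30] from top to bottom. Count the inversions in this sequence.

40

Sweep left to right; for each value list the smaller values that follow it:
14: 1
23: 3
41: 9
39: 7
42: 8
11: 0
19: 1
40: 5
34: 4
28: 1
17: 0
32: 1
30: 0
Sum: 1 + 3 + 9 + 7 + 8 + 0 + 1 + 5 + 4 + 1 + 0 + 1 + 0 = 40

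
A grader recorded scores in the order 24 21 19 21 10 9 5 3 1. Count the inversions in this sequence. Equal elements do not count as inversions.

34

Count, for each position, how many later elements it exceeds:
24 → 21, 19, 21, 10, 9, 5, 3, 1 → 8
21 → 19, 10, 9, 5, 3, 1 → 6
19 → 10, 9, 5, 3, 1 → 5
21 → 10, 9, 5, 3, 1 → 5
10 → 9, 5, 3, 1 → 4
9 → 5, 3, 1 → 3
5 → 3, 1 → 2
3 → 1 → 1
1 → none → 0
Sum: 8 + 6 + 5 + 5 + 4 + 3 + 2 + 1 + 0 = 34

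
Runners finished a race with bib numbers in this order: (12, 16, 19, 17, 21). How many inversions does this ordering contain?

1 out-of-order pair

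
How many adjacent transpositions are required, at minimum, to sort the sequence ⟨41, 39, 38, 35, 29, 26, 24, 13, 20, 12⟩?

Each adjacent swap fixes exactly one inversion, so the minimum swap count equals the number of inversions.
Count inversions — for each element, later elements that are smaller:
41: 39, 38, 35, 29, 26, 24, 13, 20, 12 → 9
39: 38, 35, 29, 26, 24, 13, 20, 12 → 8
38: 35, 29, 26, 24, 13, 20, 12 → 7
35: 29, 26, 24, 13, 20, 12 → 6
29: 26, 24, 13, 20, 12 → 5
26: 24, 13, 20, 12 → 4
24: 13, 20, 12 → 3
13: 12 → 1
20: 12 → 1
12: none → 0
Total inversions: 9 + 8 + 7 + 6 + 5 + 4 + 3 + 1 + 1 + 0 = 44

44 swaps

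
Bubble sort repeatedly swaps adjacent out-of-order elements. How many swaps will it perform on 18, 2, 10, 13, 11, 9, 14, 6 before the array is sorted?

16

The minimum number of adjacent swaps to sort an array equals its inversion count, since every such swap removes exactly one inversion.
Count inversions — for each element, later elements that are smaller:
18: 2, 10, 13, 11, 9, 14, 6 → 7
2: none → 0
10: 9, 6 → 2
13: 11, 9, 6 → 3
11: 9, 6 → 2
9: 6 → 1
14: 6 → 1
6: none → 0
Total inversions: 7 + 0 + 2 + 3 + 2 + 1 + 1 + 0 = 16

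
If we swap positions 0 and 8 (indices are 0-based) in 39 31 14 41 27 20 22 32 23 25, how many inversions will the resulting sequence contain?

Inversions: 19

Positions 0 and 8 hold 39 and 23; after swapping, the array is [23, 31, 14, 41, 27, 20, 22, 32, 39, 25].
Count, for each position, how many later elements it exceeds:
23: 3
31: 5
14: 0
41: 6
27: 3
20: 0
22: 0
32: 1
39: 1
25: 0
Sum: 3 + 5 + 0 + 6 + 3 + 0 + 0 + 1 + 1 + 0 = 19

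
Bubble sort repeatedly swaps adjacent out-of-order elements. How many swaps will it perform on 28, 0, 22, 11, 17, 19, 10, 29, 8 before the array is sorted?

20 swaps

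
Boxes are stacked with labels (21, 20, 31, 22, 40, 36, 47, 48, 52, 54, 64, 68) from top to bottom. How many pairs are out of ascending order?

Sweep left to right; for each value list the smaller values that follow it:
21: 1
20: 0
31: 1
22: 0
40: 1
36: 0
47: 0
48: 0
52: 0
54: 0
64: 0
68: 0
Sum: 1 + 0 + 1 + 0 + 1 + 0 + 0 + 0 + 0 + 0 + 0 + 0 = 3

3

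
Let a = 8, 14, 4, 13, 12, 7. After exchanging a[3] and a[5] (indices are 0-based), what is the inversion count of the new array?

6 inversions

Positions 3 and 5 hold 13 and 7; after swapping, the array is [8, 14, 4, 7, 12, 13].
For each element, count later entries that are smaller:
8: 2
14: 4
4: 0
7: 0
12: 0
13: 0
Sum: 2 + 4 + 0 + 0 + 0 + 0 = 6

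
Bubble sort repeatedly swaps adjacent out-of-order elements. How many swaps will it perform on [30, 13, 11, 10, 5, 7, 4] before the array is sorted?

The minimum number of adjacent swaps to sort an array equals its inversion count, since every such swap removes exactly one inversion.
Count inversions — for each element, later elements that are smaller:
30: 13, 11, 10, 5, 7, 4 → 6
13: 11, 10, 5, 7, 4 → 5
11: 10, 5, 7, 4 → 4
10: 5, 7, 4 → 3
5: 4 → 1
7: 4 → 1
4: none → 0
Total inversions: 6 + 5 + 4 + 3 + 1 + 1 + 0 = 20

20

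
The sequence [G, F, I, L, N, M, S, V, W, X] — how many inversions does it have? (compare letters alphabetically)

2

For each element, count later entries that are smaller:
G: 1
F: 0
I: 0
L: 0
N: 1
M: 0
S: 0
V: 0
W: 0
X: 0
Sum: 1 + 0 + 0 + 0 + 1 + 0 + 0 + 0 + 0 + 0 = 2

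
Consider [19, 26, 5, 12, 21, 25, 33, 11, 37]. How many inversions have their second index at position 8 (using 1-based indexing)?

The element at index 8 is 11.
Elements before it: 19, 26, 5, 12, 21, 25, 33
Those larger than 11: 19, 26, 12, 21, 25, 33

6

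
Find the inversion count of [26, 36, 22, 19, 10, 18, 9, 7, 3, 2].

Sweep left to right; for each value list the smaller values that follow it:
26: 8
36: 8
22: 7
19: 6
10: 4
18: 4
9: 3
7: 2
3: 1
2: 0
Sum: 8 + 8 + 7 + 6 + 4 + 4 + 3 + 2 + 1 + 0 = 43

43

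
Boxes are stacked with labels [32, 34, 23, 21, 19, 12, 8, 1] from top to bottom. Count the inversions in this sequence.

27

Count, for each position, how many later elements it exceeds:
32 → 23, 21, 19, 12, 8, 1 → 6
34 → 23, 21, 19, 12, 8, 1 → 6
23 → 21, 19, 12, 8, 1 → 5
21 → 19, 12, 8, 1 → 4
19 → 12, 8, 1 → 3
12 → 8, 1 → 2
8 → 1 → 1
1 → none → 0
Sum: 6 + 6 + 5 + 4 + 3 + 2 + 1 + 0 = 27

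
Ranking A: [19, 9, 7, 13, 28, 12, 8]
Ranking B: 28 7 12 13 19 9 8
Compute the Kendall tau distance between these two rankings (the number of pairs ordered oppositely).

11

Assign each item its position (1..7) in the first ordering, then rewrite the second ordering as that position sequence:
positions: 19→1, 9→2, 7→3, 13→4, 28→5, 12→6, 8→7
second ordering as positions: [5, 3, 6, 4, 1, 2, 7]
Discordant pairs = inversions in this position sequence.
5: 3, 4, 1, 2 → 4
3: 1, 2 → 2
6: 4, 1, 2 → 3
4: 1, 2 → 2
1: 0
2: 0
7: 0
Total: 4 + 2 + 3 + 2 + 0 + 0 + 0 = 11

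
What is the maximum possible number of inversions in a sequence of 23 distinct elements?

There are 253 inversions.

The maximum occurs when the array is in strictly decreasing order: every one of the C(23, 2) pairs is inverted.
C(23, 2) = 23·22/2 = 253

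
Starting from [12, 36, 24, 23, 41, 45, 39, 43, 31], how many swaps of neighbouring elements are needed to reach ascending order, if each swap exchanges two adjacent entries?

Adjacent swaps: 11

Each adjacent swap fixes exactly one inversion, so the minimum swap count equals the number of inversions.
Count inversions — for each element, later elements that are smaller:
12: none → 0
36: 24, 23, 31 → 3
24: 23 → 1
23: none → 0
41: 39, 31 → 2
45: 39, 43, 31 → 3
39: 31 → 1
43: 31 → 1
31: none → 0
Total inversions: 0 + 3 + 1 + 0 + 2 + 3 + 1 + 1 + 0 = 11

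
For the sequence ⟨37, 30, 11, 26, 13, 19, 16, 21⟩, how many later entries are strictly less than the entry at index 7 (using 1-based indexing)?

0

The element at index 7 is 16.
Elements after it: 21
None of them are smaller than 16.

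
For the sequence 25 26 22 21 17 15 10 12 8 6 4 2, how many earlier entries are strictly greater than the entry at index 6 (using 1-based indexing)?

The element at index 6 is 15.
Elements before it: 25, 26, 22, 21, 17
Those larger than 15: 25, 26, 22, 21, 17

5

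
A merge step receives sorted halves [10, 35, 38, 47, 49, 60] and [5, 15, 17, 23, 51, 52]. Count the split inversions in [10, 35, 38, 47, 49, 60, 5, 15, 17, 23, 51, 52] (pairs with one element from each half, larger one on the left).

23 split inversions

For each element r of the right run, count left-run elements greater than r:
r = 5: 10, 35, 38, 47, 49, 60 → 6
r = 15: 35, 38, 47, 49, 60 → 5
r = 17: 35, 38, 47, 49, 60 → 5
r = 23: 35, 38, 47, 49, 60 → 5
r = 51: 60 → 1
r = 52: 60 → 1
Cross-inversions: 6 + 5 + 5 + 5 + 1 + 1 = 23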